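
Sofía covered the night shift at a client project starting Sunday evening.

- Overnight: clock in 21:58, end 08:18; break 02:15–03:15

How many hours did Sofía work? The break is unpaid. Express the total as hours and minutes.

Overnight: 21:58 → midnight = 2 h 2 min; midnight → 08:18 = 8 h 18 min; span 10 h 20 min; less 60 min break → 9 h 20 min

9 h 20 min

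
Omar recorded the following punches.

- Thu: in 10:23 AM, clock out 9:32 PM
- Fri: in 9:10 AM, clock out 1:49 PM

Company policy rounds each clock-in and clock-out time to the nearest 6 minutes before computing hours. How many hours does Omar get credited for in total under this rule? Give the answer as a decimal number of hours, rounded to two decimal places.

15.70 hours

Thu: in 10:23 AM→10:24 AM, out 9:32 PM→9:30 PM; 11 h 6 min
Fri: in 9:10 AM→9:12 AM, out 1:49 PM→1:48 PM; 4 h 36 min
Total credited: 15 h 42 min.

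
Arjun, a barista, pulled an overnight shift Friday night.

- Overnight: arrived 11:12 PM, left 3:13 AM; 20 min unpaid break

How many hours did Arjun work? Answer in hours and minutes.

3 h 41 min

Overnight: 11:12 PM → midnight = 0 h 48 min; midnight → 3:13 AM = 3 h 13 min; span 4 h 1 min; less 20 min break → 3 h 41 min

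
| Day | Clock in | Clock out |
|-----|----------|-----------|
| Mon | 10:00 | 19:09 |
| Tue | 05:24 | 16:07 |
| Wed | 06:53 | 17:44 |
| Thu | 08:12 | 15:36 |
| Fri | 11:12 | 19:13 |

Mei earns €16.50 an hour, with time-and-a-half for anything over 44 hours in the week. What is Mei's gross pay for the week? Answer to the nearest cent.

€778.80

Mon: 10:00–19:09 = 9 h 9 min
Tue: 05:24–16:07 = 10 h 43 min
Wed: 06:53–17:44 = 10 h 51 min
Thu: 08:12–15:36 = 7 h 24 min
Fri: 11:12–19:13 = 8 h 1 min
Total worked: 46 h 8 min = 2768 min.
Regular 44 h 0 min = 2640 min at €16.50/h; overtime 2 h 8 min = 128 min at €24.75/h.
Pay = (2640 × €16.50 + 128 × €24.75) ÷ 60 = €778.80.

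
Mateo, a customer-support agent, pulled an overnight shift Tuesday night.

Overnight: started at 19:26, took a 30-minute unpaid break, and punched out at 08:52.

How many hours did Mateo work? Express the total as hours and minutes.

12 h 56 min

Overnight: 19:26 → midnight = 4 h 34 min; midnight → 08:52 = 8 h 52 min; span 13 h 26 min; less 30 min break → 12 h 56 min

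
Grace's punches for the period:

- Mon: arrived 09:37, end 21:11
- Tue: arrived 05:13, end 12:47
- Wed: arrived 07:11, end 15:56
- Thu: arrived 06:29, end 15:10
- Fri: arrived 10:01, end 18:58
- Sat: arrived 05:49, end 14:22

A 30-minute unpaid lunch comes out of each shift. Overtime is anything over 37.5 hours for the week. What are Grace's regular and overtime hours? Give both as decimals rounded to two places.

Mon: 09:37–21:11 = 11 h 34 min; less 30 min break → 11 h 4 min
Tue: 05:13–12:47 = 7 h 34 min; less 30 min break → 7 h 4 min
Wed: 07:11–15:56 = 8 h 45 min; less 30 min break → 8 h 15 min
Thu: 06:29–15:10 = 8 h 41 min; less 30 min break → 8 h 11 min
Fri: 10:01–18:58 = 8 h 57 min; less 30 min break → 8 h 27 min
Sat: 05:49–14:22 = 8 h 33 min; less 30 min break → 8 h 3 min
Total worked: 51 h 4 min = 51.07 h.
Threshold 37.5 h → overtime 13 h 34 min, regular 37 h 30 min.

Regular 37.50 hours, overtime 13.57 hours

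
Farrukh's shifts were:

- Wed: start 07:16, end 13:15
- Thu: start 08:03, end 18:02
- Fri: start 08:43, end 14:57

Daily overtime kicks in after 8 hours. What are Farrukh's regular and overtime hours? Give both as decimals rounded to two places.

Wed: 07:16–13:15 = 5 h 59 min
Thu: 08:03–18:02 = 9 h 59 min
Fri: 08:43–14:57 = 6 h 14 min
Wed reg 5 h 59 min / OT 0 h 0 min; Thu reg 8 h 0 min / OT 1 h 59 min; Fri reg 6 h 14 min / OT 0 h 0 min.
Totals: regular 20 h 13 min, overtime 1 h 59 min.

Regular 20.22 hours, overtime 1.98 hours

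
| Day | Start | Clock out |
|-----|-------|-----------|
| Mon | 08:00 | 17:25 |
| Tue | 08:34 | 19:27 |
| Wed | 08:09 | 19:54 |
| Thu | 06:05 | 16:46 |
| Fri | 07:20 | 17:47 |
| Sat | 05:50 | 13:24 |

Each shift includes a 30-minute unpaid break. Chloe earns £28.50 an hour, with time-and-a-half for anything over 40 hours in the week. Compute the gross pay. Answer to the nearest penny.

£1898.81

Mon: 08:00–17:25 = 9 h 25 min; less 30 min break → 8 h 55 min
Tue: 08:34–19:27 = 10 h 53 min; less 30 min break → 10 h 23 min
Wed: 08:09–19:54 = 11 h 45 min; less 30 min break → 11 h 15 min
Thu: 06:05–16:46 = 10 h 41 min; less 30 min break → 10 h 11 min
Fri: 07:20–17:47 = 10 h 27 min; less 30 min break → 9 h 57 min
Sat: 05:50–13:24 = 7 h 34 min; less 30 min break → 7 h 4 min
Total worked: 57 h 45 min = 3465 min.
Regular 40 h 0 min = 2400 min at £28.50/h; overtime 17 h 45 min = 1065 min at £42.75/h.
Pay = (2400 × £28.50 + 1065 × £42.75) ÷ 60 = £1898.81.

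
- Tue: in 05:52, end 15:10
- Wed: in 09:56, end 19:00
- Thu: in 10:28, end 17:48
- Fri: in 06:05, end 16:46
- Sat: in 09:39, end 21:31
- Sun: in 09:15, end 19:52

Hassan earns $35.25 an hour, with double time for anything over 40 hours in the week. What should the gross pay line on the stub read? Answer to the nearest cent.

$2740.10

Tue: 05:52–15:10 = 9 h 18 min
Wed: 09:56–19:00 = 9 h 4 min
Thu: 10:28–17:48 = 7 h 20 min
Fri: 06:05–16:46 = 10 h 41 min
Sat: 09:39–21:31 = 11 h 52 min
Sun: 09:15–19:52 = 10 h 37 min
Total worked: 58 h 52 min = 3532 min.
Regular 40 h 0 min = 2400 min at $35.25/h; overtime 18 h 52 min = 1132 min at $70.50/h.
Pay = (2400 × $35.25 + 1132 × $70.50) ÷ 60 = $2740.10.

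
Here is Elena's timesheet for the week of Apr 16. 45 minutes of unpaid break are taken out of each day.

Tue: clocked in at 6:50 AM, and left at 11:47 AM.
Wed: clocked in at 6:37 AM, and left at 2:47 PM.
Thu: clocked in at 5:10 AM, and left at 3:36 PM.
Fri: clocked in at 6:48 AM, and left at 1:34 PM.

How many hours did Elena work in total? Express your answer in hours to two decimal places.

Tue: 6:50 AM–11:47 AM = 4 h 57 min; less 45 min break → 4 h 12 min
Wed: 6:37 AM–2:47 PM = 8 h 10 min; less 45 min break → 7 h 25 min
Thu: 5:10 AM–3:36 PM = 10 h 26 min; less 45 min break → 9 h 41 min
Fri: 6:48 AM–1:34 PM = 6 h 46 min; less 45 min break → 6 h 1 min
Total: 4 h 12 min + 7 h 25 min + 9 h 41 min + 6 h 1 min = 27 h 19 min.

27.32 hours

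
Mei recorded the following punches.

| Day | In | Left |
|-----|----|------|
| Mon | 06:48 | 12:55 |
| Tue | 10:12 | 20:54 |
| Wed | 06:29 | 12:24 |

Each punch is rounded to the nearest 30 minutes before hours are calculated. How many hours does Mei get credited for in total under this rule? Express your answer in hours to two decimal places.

Mon: in 06:48→07:00, out 12:55→13:00; 6 h 0 min
Tue: in 10:12→10:00, out 20:54→21:00; 11 h 0 min
Wed: in 06:29→06:30, out 12:24→12:30; 6 h 0 min
Total credited: 23 h 0 min.

23.00 hours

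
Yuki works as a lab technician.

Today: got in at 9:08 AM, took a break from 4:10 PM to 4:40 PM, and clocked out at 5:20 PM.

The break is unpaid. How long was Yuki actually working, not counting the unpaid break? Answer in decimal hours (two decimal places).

Today: 9:08 AM–5:20 PM = 8 h 12 min; less 30 min break → 7 h 42 min

7.70 hours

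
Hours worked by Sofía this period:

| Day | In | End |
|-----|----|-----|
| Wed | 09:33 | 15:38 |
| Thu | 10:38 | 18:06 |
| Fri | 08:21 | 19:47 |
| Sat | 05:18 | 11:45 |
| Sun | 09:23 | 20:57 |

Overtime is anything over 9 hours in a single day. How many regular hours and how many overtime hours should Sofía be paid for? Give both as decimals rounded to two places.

Regular 38.00 hours, overtime 5.00 hours

Wed: 09:33–15:38 = 6 h 5 min
Thu: 10:38–18:06 = 7 h 28 min
Fri: 08:21–19:47 = 11 h 26 min
Sat: 05:18–11:45 = 6 h 27 min
Sun: 09:23–20:57 = 11 h 34 min
Wed reg 6 h 5 min / OT 0 h 0 min; Thu reg 7 h 28 min / OT 0 h 0 min; Fri reg 9 h 0 min / OT 2 h 26 min; Sat reg 6 h 27 min / OT 0 h 0 min; Sun reg 9 h 0 min / OT 2 h 34 min.
Totals: regular 38 h 0 min, overtime 5 h 0 min.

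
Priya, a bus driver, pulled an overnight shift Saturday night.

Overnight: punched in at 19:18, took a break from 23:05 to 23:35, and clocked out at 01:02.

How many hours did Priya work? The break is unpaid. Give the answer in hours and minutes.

5 h 14 min

Overnight: 19:18 → midnight = 4 h 42 min; midnight → 01:02 = 1 h 2 min; span 5 h 44 min; less 30 min break → 5 h 14 min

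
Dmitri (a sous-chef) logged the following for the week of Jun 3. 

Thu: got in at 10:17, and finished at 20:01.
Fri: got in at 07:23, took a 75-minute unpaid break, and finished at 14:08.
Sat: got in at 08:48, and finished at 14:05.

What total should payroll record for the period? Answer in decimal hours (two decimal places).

Thu: 10:17–20:01 = 9 h 44 min
Fri: 07:23–14:08 = 6 h 45 min; less 75 min break → 5 h 30 min
Sat: 08:48–14:05 = 5 h 17 min
Total: 9 h 44 min + 5 h 30 min + 5 h 17 min = 20 h 31 min.

20.52 hours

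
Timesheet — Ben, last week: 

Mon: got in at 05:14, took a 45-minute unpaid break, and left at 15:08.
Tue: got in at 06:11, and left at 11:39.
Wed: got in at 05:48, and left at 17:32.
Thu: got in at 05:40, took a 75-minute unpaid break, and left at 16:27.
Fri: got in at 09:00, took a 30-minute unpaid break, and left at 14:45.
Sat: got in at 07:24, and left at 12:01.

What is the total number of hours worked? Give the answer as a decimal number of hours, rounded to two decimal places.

Mon: 05:14–15:08 = 9 h 54 min; less 45 min break → 9 h 9 min
Tue: 06:11–11:39 = 5 h 28 min
Wed: 05:48–17:32 = 11 h 44 min
Thu: 05:40–16:27 = 10 h 47 min; less 75 min break → 9 h 32 min
Fri: 09:00–14:45 = 5 h 45 min; less 30 min break → 5 h 15 min
Sat: 07:24–12:01 = 4 h 37 min
Total: 9 h 9 min + 5 h 28 min + 11 h 44 min + 9 h 32 min + 5 h 15 min + 4 h 37 min = 45 h 45 min.

45.75 hours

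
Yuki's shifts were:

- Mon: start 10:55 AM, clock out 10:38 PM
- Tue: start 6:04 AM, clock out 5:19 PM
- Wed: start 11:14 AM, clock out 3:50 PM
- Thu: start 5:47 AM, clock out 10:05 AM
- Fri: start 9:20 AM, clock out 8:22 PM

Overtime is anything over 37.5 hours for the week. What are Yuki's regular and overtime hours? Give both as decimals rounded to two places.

Mon: 10:55 AM–10:38 PM = 11 h 43 min
Tue: 6:04 AM–5:19 PM = 11 h 15 min
Wed: 11:14 AM–3:50 PM = 4 h 36 min
Thu: 5:47 AM–10:05 AM = 4 h 18 min
Fri: 9:20 AM–8:22 PM = 11 h 2 min
Total worked: 42 h 54 min = 42.90 h.
Threshold 37.5 h → overtime 5 h 24 min, regular 37 h 30 min.

Regular 37.50 hours, overtime 5.40 hours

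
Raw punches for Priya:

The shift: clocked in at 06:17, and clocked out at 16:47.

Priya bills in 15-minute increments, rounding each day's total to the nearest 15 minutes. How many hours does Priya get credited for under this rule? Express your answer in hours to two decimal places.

10.50 hours

The shift: 06:17–16:47 = 10 h 30 min → rounds to 10 h 30 min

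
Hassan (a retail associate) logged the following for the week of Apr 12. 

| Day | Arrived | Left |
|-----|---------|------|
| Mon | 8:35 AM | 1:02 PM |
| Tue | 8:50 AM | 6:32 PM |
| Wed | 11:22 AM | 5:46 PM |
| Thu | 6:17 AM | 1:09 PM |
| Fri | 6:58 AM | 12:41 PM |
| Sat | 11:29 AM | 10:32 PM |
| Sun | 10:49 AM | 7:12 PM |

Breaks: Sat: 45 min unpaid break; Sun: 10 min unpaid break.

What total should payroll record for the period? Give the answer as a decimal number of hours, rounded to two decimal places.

Mon: 8:35 AM–1:02 PM = 4 h 27 min
Tue: 8:50 AM–6:32 PM = 9 h 42 min
Wed: 11:22 AM–5:46 PM = 6 h 24 min
Thu: 6:17 AM–1:09 PM = 6 h 52 min
Fri: 6:58 AM–12:41 PM = 5 h 43 min
Sat: 11:29 AM–10:32 PM = 11 h 3 min; less 45 min break → 10 h 18 min
Sun: 10:49 AM–7:12 PM = 8 h 23 min; less 10 min break → 8 h 13 min
Total: 4 h 27 min + 9 h 42 min + 6 h 24 min + 6 h 52 min + 5 h 43 min + 10 h 18 min + 8 h 13 min = 51 h 39 min.

51.65 hours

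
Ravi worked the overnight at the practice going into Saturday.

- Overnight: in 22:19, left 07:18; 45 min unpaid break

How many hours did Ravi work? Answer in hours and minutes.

Overnight: 22:19 → midnight = 1 h 41 min; midnight → 07:18 = 7 h 18 min; span 8 h 59 min; less 45 min break → 8 h 14 min

8 h 14 min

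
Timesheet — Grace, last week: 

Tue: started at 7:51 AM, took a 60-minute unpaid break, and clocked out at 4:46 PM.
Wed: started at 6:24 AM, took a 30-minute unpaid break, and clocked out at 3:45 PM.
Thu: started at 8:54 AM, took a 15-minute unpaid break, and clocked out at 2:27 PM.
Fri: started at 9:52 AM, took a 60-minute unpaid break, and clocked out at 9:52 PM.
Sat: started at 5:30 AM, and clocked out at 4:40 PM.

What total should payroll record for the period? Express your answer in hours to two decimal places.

44.23 hours

Tue: 7:51 AM–4:46 PM = 8 h 55 min; less 60 min break → 7 h 55 min
Wed: 6:24 AM–3:45 PM = 9 h 21 min; less 30 min break → 8 h 51 min
Thu: 8:54 AM–2:27 PM = 5 h 33 min; less 15 min break → 5 h 18 min
Fri: 9:52 AM–9:52 PM = 12 h 0 min; less 60 min break → 11 h 0 min
Sat: 5:30 AM–4:40 PM = 11 h 10 min
Total: 7 h 55 min + 8 h 51 min + 5 h 18 min + 11 h 0 min + 11 h 10 min = 44 h 14 min.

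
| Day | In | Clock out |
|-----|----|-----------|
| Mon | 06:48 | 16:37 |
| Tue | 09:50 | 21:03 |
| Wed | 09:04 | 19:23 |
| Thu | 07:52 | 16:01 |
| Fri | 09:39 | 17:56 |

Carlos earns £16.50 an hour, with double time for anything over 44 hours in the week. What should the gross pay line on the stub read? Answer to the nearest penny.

Mon: 06:48–16:37 = 9 h 49 min
Tue: 09:50–21:03 = 11 h 13 min
Wed: 09:04–19:23 = 10 h 19 min
Thu: 07:52–16:01 = 8 h 9 min
Fri: 09:39–17:56 = 8 h 17 min
Total worked: 47 h 47 min = 2867 min.
Regular 44 h 0 min = 2640 min at £16.50/h; overtime 3 h 47 min = 227 min at £33.00/h.
Pay = (2640 × £16.50 + 227 × £33.00) ÷ 60 = £850.85.

£850.85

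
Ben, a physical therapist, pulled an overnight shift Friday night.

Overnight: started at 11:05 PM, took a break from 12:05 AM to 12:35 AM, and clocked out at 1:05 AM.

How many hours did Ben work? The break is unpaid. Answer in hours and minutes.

Overnight: 11:05 PM → midnight = 0 h 55 min; midnight → 1:05 AM = 1 h 5 min; span 2 h 0 min; less 30 min break → 1 h 30 min

1 h 30 min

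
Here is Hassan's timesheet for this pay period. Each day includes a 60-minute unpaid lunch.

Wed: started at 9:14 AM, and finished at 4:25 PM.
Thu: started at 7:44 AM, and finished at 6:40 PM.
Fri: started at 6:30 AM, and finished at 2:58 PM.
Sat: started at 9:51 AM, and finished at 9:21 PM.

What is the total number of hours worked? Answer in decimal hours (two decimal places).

34.08 hours

Wed: 9:14 AM–4:25 PM = 7 h 11 min; less 60 min break → 6 h 11 min
Thu: 7:44 AM–6:40 PM = 10 h 56 min; less 60 min break → 9 h 56 min
Fri: 6:30 AM–2:58 PM = 8 h 28 min; less 60 min break → 7 h 28 min
Sat: 9:51 AM–9:21 PM = 11 h 30 min; less 60 min break → 10 h 30 min
Total: 6 h 11 min + 9 h 56 min + 7 h 28 min + 10 h 30 min = 34 h 5 min.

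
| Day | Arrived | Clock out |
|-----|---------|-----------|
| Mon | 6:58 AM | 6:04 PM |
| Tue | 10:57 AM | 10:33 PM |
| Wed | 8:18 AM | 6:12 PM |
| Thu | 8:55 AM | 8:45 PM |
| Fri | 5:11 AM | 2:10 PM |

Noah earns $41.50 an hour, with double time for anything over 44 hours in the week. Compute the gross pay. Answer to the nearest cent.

$2607.58

Mon: 6:58 AM–6:04 PM = 11 h 6 min
Tue: 10:57 AM–10:33 PM = 11 h 36 min
Wed: 8:18 AM–6:12 PM = 9 h 54 min
Thu: 8:55 AM–8:45 PM = 11 h 50 min
Fri: 5:11 AM–2:10 PM = 8 h 59 min
Total worked: 53 h 25 min = 3205 min.
Regular 44 h 0 min = 2640 min at $41.50/h; overtime 9 h 25 min = 565 min at $83.00/h.
Pay = (2640 × $41.50 + 565 × $83.00) ÷ 60 = $2607.58.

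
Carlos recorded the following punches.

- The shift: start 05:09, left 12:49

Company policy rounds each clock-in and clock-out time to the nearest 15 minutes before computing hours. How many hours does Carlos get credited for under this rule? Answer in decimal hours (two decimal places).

7.50 hours

The shift: in 05:09→05:15, out 12:49→12:45; 7 h 30 min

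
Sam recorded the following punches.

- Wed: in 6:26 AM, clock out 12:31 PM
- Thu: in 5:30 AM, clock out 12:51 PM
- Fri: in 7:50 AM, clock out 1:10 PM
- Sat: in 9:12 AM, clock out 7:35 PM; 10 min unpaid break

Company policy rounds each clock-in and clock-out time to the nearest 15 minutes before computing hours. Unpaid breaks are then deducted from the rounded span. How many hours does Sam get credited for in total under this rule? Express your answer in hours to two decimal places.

28.83 hours

Wed: in 6:26 AM→6:30 AM, out 12:31 PM→12:30 PM; 6 h 0 min
Thu: in 5:30 AM→5:30 AM, out 12:51 PM→12:45 PM; 7 h 15 min
Fri: in 7:50 AM→7:45 AM, out 1:10 PM→1:15 PM; 5 h 30 min
Sat: in 9:12 AM→9:15 AM, out 7:35 PM→7:30 PM; 10 h 15 min − 10 min = 10 h 5 min
Total credited: 28 h 50 min.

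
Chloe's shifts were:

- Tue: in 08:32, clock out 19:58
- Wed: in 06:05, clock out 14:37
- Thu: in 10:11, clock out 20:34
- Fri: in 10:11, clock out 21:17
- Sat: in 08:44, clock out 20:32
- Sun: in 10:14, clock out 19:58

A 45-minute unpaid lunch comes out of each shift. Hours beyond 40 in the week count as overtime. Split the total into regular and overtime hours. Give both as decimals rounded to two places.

Regular 40.00 hours, overtime 18.48 hours

Tue: 08:32–19:58 = 11 h 26 min; less 45 min break → 10 h 41 min
Wed: 06:05–14:37 = 8 h 32 min; less 45 min break → 7 h 47 min
Thu: 10:11–20:34 = 10 h 23 min; less 45 min break → 9 h 38 min
Fri: 10:11–21:17 = 11 h 6 min; less 45 min break → 10 h 21 min
Sat: 08:44–20:32 = 11 h 48 min; less 45 min break → 11 h 3 min
Sun: 10:14–19:58 = 9 h 44 min; less 45 min break → 8 h 59 min
Total worked: 58 h 29 min = 58.48 h.
Threshold 40 h → overtime 18 h 29 min, regular 40 h 0 min.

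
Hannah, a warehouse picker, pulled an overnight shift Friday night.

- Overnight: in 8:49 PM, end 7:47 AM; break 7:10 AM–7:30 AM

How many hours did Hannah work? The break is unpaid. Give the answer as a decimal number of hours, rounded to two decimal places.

Overnight: 8:49 PM → midnight = 3 h 11 min; midnight → 7:47 AM = 7 h 47 min; span 10 h 58 min; less 20 min break → 10 h 38 min

10.63 hours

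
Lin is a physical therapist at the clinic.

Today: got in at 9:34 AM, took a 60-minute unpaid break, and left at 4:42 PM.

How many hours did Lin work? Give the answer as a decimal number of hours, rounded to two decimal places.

Today: 9:34 AM–4:42 PM = 7 h 8 min; less 60 min break → 6 h 8 min

6.13 hours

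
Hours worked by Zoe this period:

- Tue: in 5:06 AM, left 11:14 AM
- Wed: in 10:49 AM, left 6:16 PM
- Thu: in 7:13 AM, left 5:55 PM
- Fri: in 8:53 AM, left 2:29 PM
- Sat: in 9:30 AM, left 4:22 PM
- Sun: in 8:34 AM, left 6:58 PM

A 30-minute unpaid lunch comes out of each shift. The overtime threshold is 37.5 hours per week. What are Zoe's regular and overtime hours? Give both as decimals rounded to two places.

Regular 37.50 hours, overtime 6.65 hours

Tue: 5:06 AM–11:14 AM = 6 h 8 min; less 30 min break → 5 h 38 min
Wed: 10:49 AM–6:16 PM = 7 h 27 min; less 30 min break → 6 h 57 min
Thu: 7:13 AM–5:55 PM = 10 h 42 min; less 30 min break → 10 h 12 min
Fri: 8:53 AM–2:29 PM = 5 h 36 min; less 30 min break → 5 h 6 min
Sat: 9:30 AM–4:22 PM = 6 h 52 min; less 30 min break → 6 h 22 min
Sun: 8:34 AM–6:58 PM = 10 h 24 min; less 30 min break → 9 h 54 min
Total worked: 44 h 9 min = 44.15 h.
Threshold 37.5 h → overtime 6 h 39 min, regular 37 h 30 min.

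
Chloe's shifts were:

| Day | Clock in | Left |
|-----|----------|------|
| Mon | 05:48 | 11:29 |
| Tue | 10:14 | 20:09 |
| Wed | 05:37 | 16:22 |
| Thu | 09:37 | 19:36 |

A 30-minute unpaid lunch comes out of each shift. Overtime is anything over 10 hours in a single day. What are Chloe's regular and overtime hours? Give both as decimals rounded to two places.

Mon: 05:48–11:29 = 5 h 41 min; less 30 min break → 5 h 11 min
Tue: 10:14–20:09 = 9 h 55 min; less 30 min break → 9 h 25 min
Wed: 05:37–16:22 = 10 h 45 min; less 30 min break → 10 h 15 min
Thu: 09:37–19:36 = 9 h 59 min; less 30 min break → 9 h 29 min
Mon reg 5 h 11 min / OT 0 h 0 min; Tue reg 9 h 25 min / OT 0 h 0 min; Wed reg 10 h 0 min / OT 0 h 15 min; Thu reg 9 h 29 min / OT 0 h 0 min.
Totals: regular 34 h 5 min, overtime 0 h 15 min.

Regular 34.08 hours, overtime 0.25 hours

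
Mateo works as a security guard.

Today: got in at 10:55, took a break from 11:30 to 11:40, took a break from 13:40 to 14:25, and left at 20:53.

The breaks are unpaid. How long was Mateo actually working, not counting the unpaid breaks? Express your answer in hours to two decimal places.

9.05 hours

Today: 10:55–20:53 = 9 h 58 min; less 55 min break → 9 h 3 min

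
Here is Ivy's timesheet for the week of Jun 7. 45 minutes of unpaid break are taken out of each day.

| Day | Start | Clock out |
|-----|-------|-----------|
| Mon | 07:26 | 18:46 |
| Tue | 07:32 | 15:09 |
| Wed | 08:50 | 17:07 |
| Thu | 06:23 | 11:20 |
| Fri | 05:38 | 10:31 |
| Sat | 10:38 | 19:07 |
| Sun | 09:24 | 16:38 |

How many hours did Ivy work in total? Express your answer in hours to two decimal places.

Mon: 07:26–18:46 = 11 h 20 min; less 45 min break → 10 h 35 min
Tue: 07:32–15:09 = 7 h 37 min; less 45 min break → 6 h 52 min
Wed: 08:50–17:07 = 8 h 17 min; less 45 min break → 7 h 32 min
Thu: 06:23–11:20 = 4 h 57 min; less 45 min break → 4 h 12 min
Fri: 05:38–10:31 = 4 h 53 min; less 45 min break → 4 h 8 min
Sat: 10:38–19:07 = 8 h 29 min; less 45 min break → 7 h 44 min
Sun: 09:24–16:38 = 7 h 14 min; less 45 min break → 6 h 29 min
Total: 10 h 35 min + 6 h 52 min + 7 h 32 min + 4 h 12 min + 4 h 8 min + 7 h 44 min + 6 h 29 min = 47 h 32 min.

47.53 hours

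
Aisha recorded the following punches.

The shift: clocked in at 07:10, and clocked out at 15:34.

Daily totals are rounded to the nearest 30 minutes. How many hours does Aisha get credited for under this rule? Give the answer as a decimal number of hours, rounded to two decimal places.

The shift: 07:10–15:34 = 8 h 24 min → rounds to 8 h 30 min

8.50 hours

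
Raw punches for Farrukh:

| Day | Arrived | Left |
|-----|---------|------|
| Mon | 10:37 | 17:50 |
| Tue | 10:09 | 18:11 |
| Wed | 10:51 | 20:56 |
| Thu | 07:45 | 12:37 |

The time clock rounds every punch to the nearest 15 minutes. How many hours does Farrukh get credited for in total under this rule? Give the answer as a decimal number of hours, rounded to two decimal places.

30.25 hours

Mon: in 10:37→10:30, out 17:50→17:45; 7 h 15 min
Tue: in 10:09→10:15, out 18:11→18:15; 8 h 0 min
Wed: in 10:51→10:45, out 20:56→21:00; 10 h 15 min
Thu: in 07:45→07:45, out 12:37→12:30; 4 h 45 min
Total credited: 30 h 15 min.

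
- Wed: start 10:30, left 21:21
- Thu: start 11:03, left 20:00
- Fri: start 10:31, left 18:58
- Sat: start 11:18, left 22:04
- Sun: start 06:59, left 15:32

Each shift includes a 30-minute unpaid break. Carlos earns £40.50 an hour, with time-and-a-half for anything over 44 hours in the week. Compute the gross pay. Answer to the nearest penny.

Wed: 10:30–21:21 = 10 h 51 min; less 30 min break → 10 h 21 min
Thu: 11:03–20:00 = 8 h 57 min; less 30 min break → 8 h 27 min
Fri: 10:31–18:58 = 8 h 27 min; less 30 min break → 7 h 57 min
Sat: 11:18–22:04 = 10 h 46 min; less 30 min break → 10 h 16 min
Sun: 06:59–15:32 = 8 h 33 min; less 30 min break → 8 h 3 min
Total worked: 45 h 4 min = 2704 min.
Regular 44 h 0 min = 2640 min at £40.50/h; overtime 1 h 4 min = 64 min at £60.75/h.
Pay = (2640 × £40.50 + 64 × £60.75) ÷ 60 = £1846.80.

£1846.80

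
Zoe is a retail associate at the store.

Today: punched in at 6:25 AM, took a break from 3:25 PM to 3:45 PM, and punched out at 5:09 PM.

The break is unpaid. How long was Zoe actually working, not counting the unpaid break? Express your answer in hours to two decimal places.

10.40 hours

Today: 6:25 AM–5:09 PM = 10 h 44 min; less 20 min break → 10 h 24 min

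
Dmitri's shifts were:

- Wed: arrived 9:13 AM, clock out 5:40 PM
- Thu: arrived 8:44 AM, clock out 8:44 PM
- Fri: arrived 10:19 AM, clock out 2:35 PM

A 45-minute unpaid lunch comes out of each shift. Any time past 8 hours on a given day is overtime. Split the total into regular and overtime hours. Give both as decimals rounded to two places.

Regular 19.22 hours, overtime 3.25 hours

Wed: 9:13 AM–5:40 PM = 8 h 27 min; less 45 min break → 7 h 42 min
Thu: 8:44 AM–8:44 PM = 12 h 0 min; less 45 min break → 11 h 15 min
Fri: 10:19 AM–2:35 PM = 4 h 16 min; less 45 min break → 3 h 31 min
Wed reg 7 h 42 min / OT 0 h 0 min; Thu reg 8 h 0 min / OT 3 h 15 min; Fri reg 3 h 31 min / OT 0 h 0 min.
Totals: regular 19 h 13 min, overtime 3 h 15 min.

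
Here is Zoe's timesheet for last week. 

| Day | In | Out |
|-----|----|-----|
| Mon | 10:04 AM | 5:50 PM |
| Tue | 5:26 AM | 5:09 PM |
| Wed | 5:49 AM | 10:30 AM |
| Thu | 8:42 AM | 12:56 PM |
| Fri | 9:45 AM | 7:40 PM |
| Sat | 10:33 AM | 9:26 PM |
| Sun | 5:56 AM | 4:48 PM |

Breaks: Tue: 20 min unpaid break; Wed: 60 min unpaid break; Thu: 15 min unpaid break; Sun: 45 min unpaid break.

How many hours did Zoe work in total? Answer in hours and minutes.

57 h 44 min

Mon: 10:04 AM–5:50 PM = 7 h 46 min
Tue: 5:26 AM–5:09 PM = 11 h 43 min; less 20 min break → 11 h 23 min
Wed: 5:49 AM–10:30 AM = 4 h 41 min; less 60 min break → 3 h 41 min
Thu: 8:42 AM–12:56 PM = 4 h 14 min; less 15 min break → 3 h 59 min
Fri: 9:45 AM–7:40 PM = 9 h 55 min
Sat: 10:33 AM–9:26 PM = 10 h 53 min
Sun: 5:56 AM–4:48 PM = 10 h 52 min; less 45 min break → 10 h 7 min
Total: 7 h 46 min + 11 h 23 min + 3 h 41 min + 3 h 59 min + 9 h 55 min + 10 h 53 min + 10 h 7 min = 57 h 44 min.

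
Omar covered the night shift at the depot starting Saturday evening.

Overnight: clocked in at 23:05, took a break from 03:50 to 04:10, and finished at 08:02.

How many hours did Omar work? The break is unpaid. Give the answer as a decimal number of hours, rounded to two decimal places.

Overnight: 23:05 → midnight = 0 h 55 min; midnight → 08:02 = 8 h 2 min; span 8 h 57 min; less 20 min break → 8 h 37 min

8.62 hours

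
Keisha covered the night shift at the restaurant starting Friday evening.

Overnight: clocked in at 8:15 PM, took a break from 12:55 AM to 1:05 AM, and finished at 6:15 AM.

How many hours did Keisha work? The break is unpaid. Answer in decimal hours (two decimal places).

Overnight: 8:15 PM → midnight = 3 h 45 min; midnight → 6:15 AM = 6 h 15 min; span 10 h 0 min; less 10 min break → 9 h 50 min

9.83 hours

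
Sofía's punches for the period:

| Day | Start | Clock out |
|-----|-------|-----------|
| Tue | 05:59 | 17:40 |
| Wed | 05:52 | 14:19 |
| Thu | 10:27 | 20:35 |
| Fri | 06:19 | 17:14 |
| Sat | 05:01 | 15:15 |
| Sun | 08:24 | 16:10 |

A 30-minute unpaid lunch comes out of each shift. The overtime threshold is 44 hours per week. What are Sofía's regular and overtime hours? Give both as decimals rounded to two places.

Tue: 05:59–17:40 = 11 h 41 min; less 30 min break → 11 h 11 min
Wed: 05:52–14:19 = 8 h 27 min; less 30 min break → 7 h 57 min
Thu: 10:27–20:35 = 10 h 8 min; less 30 min break → 9 h 38 min
Fri: 06:19–17:14 = 10 h 55 min; less 30 min break → 10 h 25 min
Sat: 05:01–15:15 = 10 h 14 min; less 30 min break → 9 h 44 min
Sun: 08:24–16:10 = 7 h 46 min; less 30 min break → 7 h 16 min
Total worked: 56 h 11 min = 56.18 h.
Threshold 44 h → overtime 12 h 11 min, regular 44 h 0 min.

Regular 44.00 hours, overtime 12.18 hours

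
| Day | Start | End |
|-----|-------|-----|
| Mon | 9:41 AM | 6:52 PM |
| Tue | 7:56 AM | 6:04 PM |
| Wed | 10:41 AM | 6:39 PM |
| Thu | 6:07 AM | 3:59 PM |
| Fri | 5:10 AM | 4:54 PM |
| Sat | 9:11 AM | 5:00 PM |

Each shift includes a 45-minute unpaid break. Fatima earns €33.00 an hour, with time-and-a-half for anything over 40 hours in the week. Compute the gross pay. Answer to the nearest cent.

€1923.90

Mon: 9:41 AM–6:52 PM = 9 h 11 min; less 45 min break → 8 h 26 min
Tue: 7:56 AM–6:04 PM = 10 h 8 min; less 45 min break → 9 h 23 min
Wed: 10:41 AM–6:39 PM = 7 h 58 min; less 45 min break → 7 h 13 min
Thu: 6:07 AM–3:59 PM = 9 h 52 min; less 45 min break → 9 h 7 min
Fri: 5:10 AM–4:54 PM = 11 h 44 min; less 45 min break → 10 h 59 min
Sat: 9:11 AM–5:00 PM = 7 h 49 min; less 45 min break → 7 h 4 min
Total worked: 52 h 12 min = 3132 min.
Regular 40 h 0 min = 2400 min at €33.00/h; overtime 12 h 12 min = 732 min at €49.50/h.
Pay = (2400 × €33.00 + 732 × €49.50) ÷ 60 = €1923.90.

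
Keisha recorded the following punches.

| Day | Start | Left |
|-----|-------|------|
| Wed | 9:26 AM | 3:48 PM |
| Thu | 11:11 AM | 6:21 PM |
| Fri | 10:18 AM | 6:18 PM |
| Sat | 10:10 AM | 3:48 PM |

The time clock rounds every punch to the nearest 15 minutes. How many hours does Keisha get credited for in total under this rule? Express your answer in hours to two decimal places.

Wed: in 9:26 AM→9:30 AM, out 3:48 PM→3:45 PM; 6 h 15 min
Thu: in 11:11 AM→11:15 AM, out 6:21 PM→6:15 PM; 7 h 0 min
Fri: in 10:18 AM→10:15 AM, out 6:18 PM→6:15 PM; 8 h 0 min
Sat: in 10:10 AM→10:15 AM, out 3:48 PM→3:45 PM; 5 h 30 min
Total credited: 26 h 45 min.

26.75 hours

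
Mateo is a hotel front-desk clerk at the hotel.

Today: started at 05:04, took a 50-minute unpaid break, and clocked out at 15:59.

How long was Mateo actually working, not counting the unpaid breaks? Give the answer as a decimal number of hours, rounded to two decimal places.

Today: 05:04–15:59 = 10 h 55 min; less 50 min break → 10 h 5 min

10.08 hours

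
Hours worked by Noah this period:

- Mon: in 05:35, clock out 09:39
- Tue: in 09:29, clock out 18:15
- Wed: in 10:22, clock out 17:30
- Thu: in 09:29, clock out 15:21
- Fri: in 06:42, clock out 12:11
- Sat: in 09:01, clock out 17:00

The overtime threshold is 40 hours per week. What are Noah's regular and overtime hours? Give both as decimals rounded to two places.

Mon: 05:35–09:39 = 4 h 4 min
Tue: 09:29–18:15 = 8 h 46 min
Wed: 10:22–17:30 = 7 h 8 min
Thu: 09:29–15:21 = 5 h 52 min
Fri: 06:42–12:11 = 5 h 29 min
Sat: 09:01–17:00 = 7 h 59 min
Total worked: 39 h 18 min = 39.30 h.
Threshold 40 h → overtime 0 h 0 min, regular 39 h 18 min.

Regular 39.30 hours, overtime 0.00 hours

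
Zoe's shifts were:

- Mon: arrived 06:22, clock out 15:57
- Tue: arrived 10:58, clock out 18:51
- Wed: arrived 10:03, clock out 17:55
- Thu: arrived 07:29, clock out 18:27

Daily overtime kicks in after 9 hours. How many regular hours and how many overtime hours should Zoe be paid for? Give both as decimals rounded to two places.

Mon: 06:22–15:57 = 9 h 35 min
Tue: 10:58–18:51 = 7 h 53 min
Wed: 10:03–17:55 = 7 h 52 min
Thu: 07:29–18:27 = 10 h 58 min
Mon reg 9 h 0 min / OT 0 h 35 min; Tue reg 7 h 53 min / OT 0 h 0 min; Wed reg 7 h 52 min / OT 0 h 0 min; Thu reg 9 h 0 min / OT 1 h 58 min.
Totals: regular 33 h 45 min, overtime 2 h 33 min.

Regular 33.75 hours, overtime 2.55 hours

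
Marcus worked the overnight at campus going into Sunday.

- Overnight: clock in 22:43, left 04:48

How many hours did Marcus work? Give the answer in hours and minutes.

Overnight: 22:43 → midnight = 1 h 17 min; midnight → 04:48 = 4 h 48 min; span 6 h 5 min

6 h 5 min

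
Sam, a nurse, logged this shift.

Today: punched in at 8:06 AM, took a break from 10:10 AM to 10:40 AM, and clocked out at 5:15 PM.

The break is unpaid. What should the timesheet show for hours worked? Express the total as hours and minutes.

8 h 39 min

Today: 8:06 AM–5:15 PM = 9 h 9 min; less 30 min break → 8 h 39 min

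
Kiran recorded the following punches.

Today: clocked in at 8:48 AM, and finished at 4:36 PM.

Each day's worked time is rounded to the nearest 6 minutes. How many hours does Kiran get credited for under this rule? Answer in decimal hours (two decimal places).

7.80 hours

Today: 8:48 AM–4:36 PM = 7 h 48 min → rounds to 7 h 48 min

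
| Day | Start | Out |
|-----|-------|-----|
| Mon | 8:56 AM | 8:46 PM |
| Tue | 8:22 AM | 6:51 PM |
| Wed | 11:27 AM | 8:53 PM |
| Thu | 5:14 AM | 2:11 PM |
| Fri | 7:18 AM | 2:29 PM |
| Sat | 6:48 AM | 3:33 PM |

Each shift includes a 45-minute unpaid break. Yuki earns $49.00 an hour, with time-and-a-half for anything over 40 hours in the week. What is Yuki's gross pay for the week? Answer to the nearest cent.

$2851.80

Mon: 8:56 AM–8:46 PM = 11 h 50 min; less 45 min break → 11 h 5 min
Tue: 8:22 AM–6:51 PM = 10 h 29 min; less 45 min break → 9 h 44 min
Wed: 11:27 AM–8:53 PM = 9 h 26 min; less 45 min break → 8 h 41 min
Thu: 5:14 AM–2:11 PM = 8 h 57 min; less 45 min break → 8 h 12 min
Fri: 7:18 AM–2:29 PM = 7 h 11 min; less 45 min break → 6 h 26 min
Sat: 6:48 AM–3:33 PM = 8 h 45 min; less 45 min break → 8 h 0 min
Total worked: 52 h 8 min = 3128 min.
Regular 40 h 0 min = 2400 min at $49.00/h; overtime 12 h 8 min = 728 min at $73.50/h.
Pay = (2400 × $49.00 + 728 × $73.50) ÷ 60 = $2851.80.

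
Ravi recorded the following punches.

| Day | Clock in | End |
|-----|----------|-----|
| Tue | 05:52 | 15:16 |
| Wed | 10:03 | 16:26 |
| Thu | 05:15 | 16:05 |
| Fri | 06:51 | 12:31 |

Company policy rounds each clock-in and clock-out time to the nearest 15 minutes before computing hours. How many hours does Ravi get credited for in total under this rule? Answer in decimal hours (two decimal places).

Tue: in 05:52→05:45, out 15:16→15:15; 9 h 30 min
Wed: in 10:03→10:00, out 16:26→16:30; 6 h 30 min
Thu: in 05:15→05:15, out 16:05→16:00; 10 h 45 min
Fri: in 06:51→06:45, out 12:31→12:30; 5 h 45 min
Total credited: 32 h 30 min.

32.50 hours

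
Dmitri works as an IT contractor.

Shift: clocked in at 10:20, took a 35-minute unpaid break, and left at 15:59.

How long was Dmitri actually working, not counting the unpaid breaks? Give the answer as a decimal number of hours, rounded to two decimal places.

5.07 hours

Shift: 10:20–15:59 = 5 h 39 min; less 35 min break → 5 h 4 min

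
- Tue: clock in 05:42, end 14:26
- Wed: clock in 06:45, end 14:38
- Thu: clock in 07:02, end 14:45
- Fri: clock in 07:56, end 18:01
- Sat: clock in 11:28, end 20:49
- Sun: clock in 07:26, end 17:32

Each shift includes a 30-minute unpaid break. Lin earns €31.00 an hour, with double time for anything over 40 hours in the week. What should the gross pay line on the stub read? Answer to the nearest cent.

€1913.73

Tue: 05:42–14:26 = 8 h 44 min; less 30 min break → 8 h 14 min
Wed: 06:45–14:38 = 7 h 53 min; less 30 min break → 7 h 23 min
Thu: 07:02–14:45 = 7 h 43 min; less 30 min break → 7 h 13 min
Fri: 07:56–18:01 = 10 h 5 min; less 30 min break → 9 h 35 min
Sat: 11:28–20:49 = 9 h 21 min; less 30 min break → 8 h 51 min
Sun: 07:26–17:32 = 10 h 6 min; less 30 min break → 9 h 36 min
Total worked: 50 h 52 min = 3052 min.
Regular 40 h 0 min = 2400 min at €31.00/h; overtime 10 h 52 min = 652 min at €62.00/h.
Pay = (2400 × €31.00 + 652 × €62.00) ÷ 60 = €1913.73.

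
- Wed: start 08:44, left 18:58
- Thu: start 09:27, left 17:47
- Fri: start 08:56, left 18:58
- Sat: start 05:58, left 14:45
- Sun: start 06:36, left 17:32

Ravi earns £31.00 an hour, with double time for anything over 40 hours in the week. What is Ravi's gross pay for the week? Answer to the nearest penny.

Wed: 08:44–18:58 = 10 h 14 min
Thu: 09:27–17:47 = 8 h 20 min
Fri: 08:56–18:58 = 10 h 2 min
Sat: 05:58–14:45 = 8 h 47 min
Sun: 06:36–17:32 = 10 h 56 min
Total worked: 48 h 19 min = 2899 min.
Regular 40 h 0 min = 2400 min at £31.00/h; overtime 8 h 19 min = 499 min at £62.00/h.
Pay = (2400 × £31.00 + 499 × £62.00) ÷ 60 = £1755.63.

£1755.63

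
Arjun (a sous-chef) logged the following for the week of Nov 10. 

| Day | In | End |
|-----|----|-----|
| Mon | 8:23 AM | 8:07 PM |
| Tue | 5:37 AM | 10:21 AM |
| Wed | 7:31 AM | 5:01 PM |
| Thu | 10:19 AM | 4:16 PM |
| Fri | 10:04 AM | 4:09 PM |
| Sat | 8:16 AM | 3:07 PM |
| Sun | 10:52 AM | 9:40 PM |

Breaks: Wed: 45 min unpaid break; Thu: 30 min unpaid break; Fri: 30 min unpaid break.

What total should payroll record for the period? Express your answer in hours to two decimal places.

Mon: 8:23 AM–8:07 PM = 11 h 44 min
Tue: 5:37 AM–10:21 AM = 4 h 44 min
Wed: 7:31 AM–5:01 PM = 9 h 30 min; less 45 min break → 8 h 45 min
Thu: 10:19 AM–4:16 PM = 5 h 57 min; less 30 min break → 5 h 27 min
Fri: 10:04 AM–4:09 PM = 6 h 5 min; less 30 min break → 5 h 35 min
Sat: 8:16 AM–3:07 PM = 6 h 51 min
Sun: 10:52 AM–9:40 PM = 10 h 48 min
Total: 11 h 44 min + 4 h 44 min + 8 h 45 min + 5 h 27 min + 5 h 35 min + 6 h 51 min + 10 h 48 min = 53 h 54 min.

53.90 hours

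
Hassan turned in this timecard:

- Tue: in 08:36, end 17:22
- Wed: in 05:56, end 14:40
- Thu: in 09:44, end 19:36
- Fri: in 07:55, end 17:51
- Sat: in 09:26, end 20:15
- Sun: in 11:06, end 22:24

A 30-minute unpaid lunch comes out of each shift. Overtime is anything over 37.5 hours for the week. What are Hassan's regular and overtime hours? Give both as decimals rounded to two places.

Tue: 08:36–17:22 = 8 h 46 min; less 30 min break → 8 h 16 min
Wed: 05:56–14:40 = 8 h 44 min; less 30 min break → 8 h 14 min
Thu: 09:44–19:36 = 9 h 52 min; less 30 min break → 9 h 22 min
Fri: 07:55–17:51 = 9 h 56 min; less 30 min break → 9 h 26 min
Sat: 09:26–20:15 = 10 h 49 min; less 30 min break → 10 h 19 min
Sun: 11:06–22:24 = 11 h 18 min; less 30 min break → 10 h 48 min
Total worked: 56 h 25 min = 56.42 h.
Threshold 37.5 h → overtime 18 h 55 min, regular 37 h 30 min.

Regular 37.50 hours, overtime 18.92 hours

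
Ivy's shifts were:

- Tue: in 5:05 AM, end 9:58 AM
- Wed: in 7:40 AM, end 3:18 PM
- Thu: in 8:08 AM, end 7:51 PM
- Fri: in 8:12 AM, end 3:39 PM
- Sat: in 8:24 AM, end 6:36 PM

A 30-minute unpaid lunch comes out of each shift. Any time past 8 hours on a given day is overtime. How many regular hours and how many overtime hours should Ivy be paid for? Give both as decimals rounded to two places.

Regular 34.47 hours, overtime 4.92 hours

Tue: 5:05 AM–9:58 AM = 4 h 53 min; less 30 min break → 4 h 23 min
Wed: 7:40 AM–3:18 PM = 7 h 38 min; less 30 min break → 7 h 8 min
Thu: 8:08 AM–7:51 PM = 11 h 43 min; less 30 min break → 11 h 13 min
Fri: 8:12 AM–3:39 PM = 7 h 27 min; less 30 min break → 6 h 57 min
Sat: 8:24 AM–6:36 PM = 10 h 12 min; less 30 min break → 9 h 42 min
Tue reg 4 h 23 min / OT 0 h 0 min; Wed reg 7 h 8 min / OT 0 h 0 min; Thu reg 8 h 0 min / OT 3 h 13 min; Fri reg 6 h 57 min / OT 0 h 0 min; Sat reg 8 h 0 min / OT 1 h 42 min.
Totals: regular 34 h 28 min, overtime 4 h 55 min.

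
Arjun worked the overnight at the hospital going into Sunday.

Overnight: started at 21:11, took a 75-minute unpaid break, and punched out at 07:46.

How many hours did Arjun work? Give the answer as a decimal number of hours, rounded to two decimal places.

Overnight: 21:11 → midnight = 2 h 49 min; midnight → 07:46 = 7 h 46 min; span 10 h 35 min; less 75 min break → 9 h 20 min

9.33 hours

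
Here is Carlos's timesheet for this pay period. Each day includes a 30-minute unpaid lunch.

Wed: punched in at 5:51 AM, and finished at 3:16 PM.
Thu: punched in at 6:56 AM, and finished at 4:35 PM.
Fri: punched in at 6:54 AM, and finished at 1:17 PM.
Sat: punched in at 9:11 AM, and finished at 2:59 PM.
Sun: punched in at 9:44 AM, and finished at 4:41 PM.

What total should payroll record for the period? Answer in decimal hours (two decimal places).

Wed: 5:51 AM–3:16 PM = 9 h 25 min; less 30 min break → 8 h 55 min
Thu: 6:56 AM–4:35 PM = 9 h 39 min; less 30 min break → 9 h 9 min
Fri: 6:54 AM–1:17 PM = 6 h 23 min; less 30 min break → 5 h 53 min
Sat: 9:11 AM–2:59 PM = 5 h 48 min; less 30 min break → 5 h 18 min
Sun: 9:44 AM–4:41 PM = 6 h 57 min; less 30 min break → 6 h 27 min
Total: 8 h 55 min + 9 h 9 min + 5 h 53 min + 5 h 18 min + 6 h 27 min = 35 h 42 min.

35.70 hours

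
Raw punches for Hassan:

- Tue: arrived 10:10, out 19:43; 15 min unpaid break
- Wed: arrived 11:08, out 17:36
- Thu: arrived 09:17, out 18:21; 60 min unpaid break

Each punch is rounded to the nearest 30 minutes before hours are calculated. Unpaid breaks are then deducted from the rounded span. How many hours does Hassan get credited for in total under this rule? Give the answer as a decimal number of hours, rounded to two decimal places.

Tue: in 10:10→10:00, out 19:43→19:30; 9 h 30 min − 15 min = 9 h 15 min
Wed: in 11:08→11:00, out 17:36→17:30; 6 h 30 min
Thu: in 09:17→09:30, out 18:21→18:30; 9 h 0 min − 60 min = 8 h 0 min
Total credited: 23 h 45 min.

23.75 hours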